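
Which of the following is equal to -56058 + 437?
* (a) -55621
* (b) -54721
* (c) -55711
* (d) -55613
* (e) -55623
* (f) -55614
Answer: a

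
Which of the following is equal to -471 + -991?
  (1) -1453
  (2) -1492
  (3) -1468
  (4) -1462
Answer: 4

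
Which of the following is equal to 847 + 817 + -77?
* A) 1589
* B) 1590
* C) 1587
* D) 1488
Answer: C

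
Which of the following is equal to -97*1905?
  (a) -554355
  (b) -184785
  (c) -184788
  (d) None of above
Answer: b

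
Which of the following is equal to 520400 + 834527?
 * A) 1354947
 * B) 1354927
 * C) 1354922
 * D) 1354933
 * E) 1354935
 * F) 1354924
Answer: B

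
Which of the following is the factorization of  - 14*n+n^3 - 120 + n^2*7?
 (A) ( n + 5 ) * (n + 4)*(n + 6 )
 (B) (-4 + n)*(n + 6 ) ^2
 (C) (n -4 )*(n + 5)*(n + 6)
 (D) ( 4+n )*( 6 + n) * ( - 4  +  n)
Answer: C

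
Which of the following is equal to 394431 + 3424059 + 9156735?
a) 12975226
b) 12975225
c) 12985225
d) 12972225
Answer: b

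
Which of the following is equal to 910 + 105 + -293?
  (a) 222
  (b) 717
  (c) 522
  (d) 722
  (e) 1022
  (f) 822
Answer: d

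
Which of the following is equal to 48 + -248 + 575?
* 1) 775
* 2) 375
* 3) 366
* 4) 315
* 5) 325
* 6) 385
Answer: 2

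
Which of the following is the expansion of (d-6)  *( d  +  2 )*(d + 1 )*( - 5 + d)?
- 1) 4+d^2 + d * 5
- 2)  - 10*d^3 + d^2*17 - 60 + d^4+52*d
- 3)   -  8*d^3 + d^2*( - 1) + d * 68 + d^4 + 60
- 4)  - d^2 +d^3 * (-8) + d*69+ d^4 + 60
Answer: 3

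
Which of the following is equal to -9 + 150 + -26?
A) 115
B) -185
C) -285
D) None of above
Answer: A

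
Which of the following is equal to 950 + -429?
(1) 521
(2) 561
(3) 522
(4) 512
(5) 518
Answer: 1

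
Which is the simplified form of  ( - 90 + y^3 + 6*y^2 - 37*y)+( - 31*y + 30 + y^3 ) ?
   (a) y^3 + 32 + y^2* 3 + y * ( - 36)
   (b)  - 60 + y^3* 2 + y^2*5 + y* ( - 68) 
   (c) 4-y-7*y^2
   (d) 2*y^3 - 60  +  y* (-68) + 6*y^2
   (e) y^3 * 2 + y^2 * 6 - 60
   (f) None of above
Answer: d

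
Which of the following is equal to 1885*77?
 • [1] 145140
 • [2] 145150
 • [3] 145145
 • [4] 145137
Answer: 3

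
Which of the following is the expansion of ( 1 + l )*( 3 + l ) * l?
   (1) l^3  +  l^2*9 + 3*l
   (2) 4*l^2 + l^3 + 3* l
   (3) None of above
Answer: 2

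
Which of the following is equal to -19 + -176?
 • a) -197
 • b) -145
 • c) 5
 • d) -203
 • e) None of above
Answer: e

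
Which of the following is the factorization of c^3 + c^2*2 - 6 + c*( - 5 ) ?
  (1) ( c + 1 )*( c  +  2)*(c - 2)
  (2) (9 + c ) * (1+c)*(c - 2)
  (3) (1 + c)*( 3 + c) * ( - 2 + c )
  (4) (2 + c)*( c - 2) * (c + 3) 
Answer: 3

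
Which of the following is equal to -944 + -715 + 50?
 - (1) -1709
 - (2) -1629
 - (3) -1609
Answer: 3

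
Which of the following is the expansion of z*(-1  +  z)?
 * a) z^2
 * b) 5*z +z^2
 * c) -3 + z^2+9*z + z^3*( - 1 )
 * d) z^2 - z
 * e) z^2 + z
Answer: d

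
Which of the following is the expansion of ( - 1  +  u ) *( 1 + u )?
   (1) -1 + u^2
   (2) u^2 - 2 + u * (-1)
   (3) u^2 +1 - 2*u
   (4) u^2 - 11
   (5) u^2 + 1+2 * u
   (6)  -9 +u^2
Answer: 1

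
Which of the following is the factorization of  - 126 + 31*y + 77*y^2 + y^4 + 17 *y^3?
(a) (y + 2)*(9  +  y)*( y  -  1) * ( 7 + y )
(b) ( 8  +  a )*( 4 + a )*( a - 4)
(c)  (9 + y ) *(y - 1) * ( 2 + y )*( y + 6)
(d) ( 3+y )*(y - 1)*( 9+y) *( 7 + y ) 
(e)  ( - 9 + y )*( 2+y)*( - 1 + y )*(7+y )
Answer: a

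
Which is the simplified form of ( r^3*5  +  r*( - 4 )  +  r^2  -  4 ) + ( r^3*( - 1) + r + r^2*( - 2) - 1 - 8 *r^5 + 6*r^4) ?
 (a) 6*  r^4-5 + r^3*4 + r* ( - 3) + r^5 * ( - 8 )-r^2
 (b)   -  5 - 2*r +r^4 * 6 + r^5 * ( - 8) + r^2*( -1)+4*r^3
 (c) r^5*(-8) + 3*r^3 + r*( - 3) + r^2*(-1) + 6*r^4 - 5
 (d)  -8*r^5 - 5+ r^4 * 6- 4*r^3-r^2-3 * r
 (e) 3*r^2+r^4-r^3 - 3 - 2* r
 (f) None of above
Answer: a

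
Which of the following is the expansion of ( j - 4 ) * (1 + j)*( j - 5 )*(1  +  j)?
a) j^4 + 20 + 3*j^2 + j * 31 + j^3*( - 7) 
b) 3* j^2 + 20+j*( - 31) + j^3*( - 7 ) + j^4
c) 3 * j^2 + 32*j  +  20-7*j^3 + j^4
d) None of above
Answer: a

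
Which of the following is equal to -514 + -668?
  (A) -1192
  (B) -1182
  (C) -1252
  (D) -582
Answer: B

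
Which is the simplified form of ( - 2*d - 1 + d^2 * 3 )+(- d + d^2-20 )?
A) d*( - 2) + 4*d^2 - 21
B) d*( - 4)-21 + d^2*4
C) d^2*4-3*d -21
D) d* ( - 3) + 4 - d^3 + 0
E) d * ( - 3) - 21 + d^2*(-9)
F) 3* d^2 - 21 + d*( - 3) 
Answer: C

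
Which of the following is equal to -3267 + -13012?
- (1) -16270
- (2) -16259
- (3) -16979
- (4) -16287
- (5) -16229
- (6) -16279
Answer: 6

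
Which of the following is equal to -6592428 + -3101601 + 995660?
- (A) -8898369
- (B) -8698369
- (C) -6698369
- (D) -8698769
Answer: B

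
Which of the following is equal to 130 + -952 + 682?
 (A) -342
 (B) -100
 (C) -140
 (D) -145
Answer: C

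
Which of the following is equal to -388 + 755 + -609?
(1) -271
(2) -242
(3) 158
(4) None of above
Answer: 2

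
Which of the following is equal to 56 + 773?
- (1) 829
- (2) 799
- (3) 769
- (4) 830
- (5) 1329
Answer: 1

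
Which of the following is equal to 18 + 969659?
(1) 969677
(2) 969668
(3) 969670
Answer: 1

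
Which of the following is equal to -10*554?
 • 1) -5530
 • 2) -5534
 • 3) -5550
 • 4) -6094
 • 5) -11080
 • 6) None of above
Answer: 6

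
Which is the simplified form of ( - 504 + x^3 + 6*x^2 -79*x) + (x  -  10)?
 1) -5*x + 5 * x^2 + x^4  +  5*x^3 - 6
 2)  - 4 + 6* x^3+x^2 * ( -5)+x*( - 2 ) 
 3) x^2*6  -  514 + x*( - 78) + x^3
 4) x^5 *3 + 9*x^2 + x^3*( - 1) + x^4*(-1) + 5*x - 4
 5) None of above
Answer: 3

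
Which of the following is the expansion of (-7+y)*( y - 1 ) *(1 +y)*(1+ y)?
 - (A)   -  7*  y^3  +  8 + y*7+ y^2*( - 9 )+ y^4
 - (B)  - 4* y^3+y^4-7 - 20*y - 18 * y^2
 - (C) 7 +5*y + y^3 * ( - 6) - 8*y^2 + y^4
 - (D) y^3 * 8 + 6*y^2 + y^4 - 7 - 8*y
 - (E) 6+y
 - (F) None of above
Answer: F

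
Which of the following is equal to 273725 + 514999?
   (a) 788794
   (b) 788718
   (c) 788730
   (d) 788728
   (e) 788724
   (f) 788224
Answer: e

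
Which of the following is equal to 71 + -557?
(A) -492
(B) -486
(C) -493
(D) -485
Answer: B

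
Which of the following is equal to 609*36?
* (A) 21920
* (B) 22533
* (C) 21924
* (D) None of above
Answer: C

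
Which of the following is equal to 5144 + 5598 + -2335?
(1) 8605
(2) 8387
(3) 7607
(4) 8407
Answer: 4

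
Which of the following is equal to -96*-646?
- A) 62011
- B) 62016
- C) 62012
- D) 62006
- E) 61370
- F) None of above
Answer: B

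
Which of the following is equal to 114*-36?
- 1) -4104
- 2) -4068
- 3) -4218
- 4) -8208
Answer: 1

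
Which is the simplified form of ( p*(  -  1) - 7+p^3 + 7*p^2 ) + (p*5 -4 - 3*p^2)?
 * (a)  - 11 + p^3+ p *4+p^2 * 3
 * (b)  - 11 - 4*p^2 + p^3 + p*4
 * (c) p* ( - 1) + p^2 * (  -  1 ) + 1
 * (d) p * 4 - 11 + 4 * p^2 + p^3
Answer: d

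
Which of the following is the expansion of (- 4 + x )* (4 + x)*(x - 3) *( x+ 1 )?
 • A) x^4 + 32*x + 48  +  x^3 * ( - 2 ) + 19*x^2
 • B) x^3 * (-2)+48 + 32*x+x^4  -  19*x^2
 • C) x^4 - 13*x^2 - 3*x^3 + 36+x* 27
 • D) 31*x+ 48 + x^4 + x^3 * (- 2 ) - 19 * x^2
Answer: B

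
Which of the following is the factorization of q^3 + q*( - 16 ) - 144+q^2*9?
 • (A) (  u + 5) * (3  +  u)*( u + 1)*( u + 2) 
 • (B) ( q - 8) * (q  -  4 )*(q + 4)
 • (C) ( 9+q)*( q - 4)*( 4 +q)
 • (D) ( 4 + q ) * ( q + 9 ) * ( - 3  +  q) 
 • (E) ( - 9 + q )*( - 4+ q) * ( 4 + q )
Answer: C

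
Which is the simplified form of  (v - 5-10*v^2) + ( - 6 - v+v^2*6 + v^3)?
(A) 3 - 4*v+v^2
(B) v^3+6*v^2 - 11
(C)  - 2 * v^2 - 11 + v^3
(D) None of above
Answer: D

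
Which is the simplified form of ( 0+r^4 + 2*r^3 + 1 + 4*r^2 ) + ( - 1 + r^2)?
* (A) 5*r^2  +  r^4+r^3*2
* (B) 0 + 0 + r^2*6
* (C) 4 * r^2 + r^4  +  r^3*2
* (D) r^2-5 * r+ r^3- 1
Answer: A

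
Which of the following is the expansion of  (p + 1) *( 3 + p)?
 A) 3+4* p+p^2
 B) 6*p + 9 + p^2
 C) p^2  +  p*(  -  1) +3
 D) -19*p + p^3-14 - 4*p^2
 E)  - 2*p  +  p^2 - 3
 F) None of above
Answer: A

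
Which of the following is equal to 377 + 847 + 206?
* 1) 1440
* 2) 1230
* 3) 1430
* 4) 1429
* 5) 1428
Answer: 3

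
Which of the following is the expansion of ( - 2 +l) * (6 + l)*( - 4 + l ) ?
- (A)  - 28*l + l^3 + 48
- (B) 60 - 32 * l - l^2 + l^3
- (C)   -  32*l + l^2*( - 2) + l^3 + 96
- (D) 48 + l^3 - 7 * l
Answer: A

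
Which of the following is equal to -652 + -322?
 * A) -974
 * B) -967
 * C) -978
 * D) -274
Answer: A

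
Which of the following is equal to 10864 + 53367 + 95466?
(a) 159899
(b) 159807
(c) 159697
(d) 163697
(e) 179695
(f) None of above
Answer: c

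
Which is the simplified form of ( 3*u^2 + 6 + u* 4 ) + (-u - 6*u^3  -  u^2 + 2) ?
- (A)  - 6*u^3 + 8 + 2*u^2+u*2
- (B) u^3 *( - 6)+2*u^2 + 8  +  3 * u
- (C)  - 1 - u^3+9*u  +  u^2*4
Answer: B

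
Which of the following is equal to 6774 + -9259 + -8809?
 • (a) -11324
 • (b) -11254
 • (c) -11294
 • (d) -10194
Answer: c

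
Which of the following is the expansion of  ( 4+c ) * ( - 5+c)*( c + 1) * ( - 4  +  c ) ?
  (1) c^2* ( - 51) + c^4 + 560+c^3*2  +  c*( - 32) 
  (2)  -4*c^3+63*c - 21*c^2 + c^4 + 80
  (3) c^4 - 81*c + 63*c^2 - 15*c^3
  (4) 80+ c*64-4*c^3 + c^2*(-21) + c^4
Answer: 4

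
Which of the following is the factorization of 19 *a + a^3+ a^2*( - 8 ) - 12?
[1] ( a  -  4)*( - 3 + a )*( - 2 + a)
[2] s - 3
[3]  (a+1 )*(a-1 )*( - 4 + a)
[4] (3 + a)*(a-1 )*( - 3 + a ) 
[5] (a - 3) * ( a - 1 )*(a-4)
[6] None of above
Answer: 5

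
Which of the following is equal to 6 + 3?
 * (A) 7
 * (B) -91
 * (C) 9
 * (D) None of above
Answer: C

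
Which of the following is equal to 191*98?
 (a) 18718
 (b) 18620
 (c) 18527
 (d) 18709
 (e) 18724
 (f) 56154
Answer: a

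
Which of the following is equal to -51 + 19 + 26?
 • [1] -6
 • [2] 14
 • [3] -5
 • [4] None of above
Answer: 1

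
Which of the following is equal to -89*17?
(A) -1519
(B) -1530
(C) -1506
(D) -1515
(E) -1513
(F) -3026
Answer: E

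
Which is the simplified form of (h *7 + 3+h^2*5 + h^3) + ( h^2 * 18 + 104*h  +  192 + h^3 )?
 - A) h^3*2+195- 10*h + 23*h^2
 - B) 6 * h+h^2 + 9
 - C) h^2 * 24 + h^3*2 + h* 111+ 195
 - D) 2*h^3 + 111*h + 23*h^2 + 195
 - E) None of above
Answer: D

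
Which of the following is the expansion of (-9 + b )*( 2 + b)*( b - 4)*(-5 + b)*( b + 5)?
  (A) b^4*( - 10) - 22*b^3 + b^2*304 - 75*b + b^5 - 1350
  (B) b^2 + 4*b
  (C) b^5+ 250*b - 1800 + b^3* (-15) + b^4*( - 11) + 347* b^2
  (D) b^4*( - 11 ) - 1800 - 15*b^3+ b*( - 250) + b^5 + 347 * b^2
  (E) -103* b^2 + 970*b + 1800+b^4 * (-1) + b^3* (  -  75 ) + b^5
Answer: D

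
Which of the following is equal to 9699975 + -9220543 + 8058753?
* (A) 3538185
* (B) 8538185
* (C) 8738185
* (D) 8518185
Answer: B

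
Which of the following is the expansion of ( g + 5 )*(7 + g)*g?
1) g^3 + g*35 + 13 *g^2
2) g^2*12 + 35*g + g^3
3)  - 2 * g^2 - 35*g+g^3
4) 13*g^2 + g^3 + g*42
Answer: 2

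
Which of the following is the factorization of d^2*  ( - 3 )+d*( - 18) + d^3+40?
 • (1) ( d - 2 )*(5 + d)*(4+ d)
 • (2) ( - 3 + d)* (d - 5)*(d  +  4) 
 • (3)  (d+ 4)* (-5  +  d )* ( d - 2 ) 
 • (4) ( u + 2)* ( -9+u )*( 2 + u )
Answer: 3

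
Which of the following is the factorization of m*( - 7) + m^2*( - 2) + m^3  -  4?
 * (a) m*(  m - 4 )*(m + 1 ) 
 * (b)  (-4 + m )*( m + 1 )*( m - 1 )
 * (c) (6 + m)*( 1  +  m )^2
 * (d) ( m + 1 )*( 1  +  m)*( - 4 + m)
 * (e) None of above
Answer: d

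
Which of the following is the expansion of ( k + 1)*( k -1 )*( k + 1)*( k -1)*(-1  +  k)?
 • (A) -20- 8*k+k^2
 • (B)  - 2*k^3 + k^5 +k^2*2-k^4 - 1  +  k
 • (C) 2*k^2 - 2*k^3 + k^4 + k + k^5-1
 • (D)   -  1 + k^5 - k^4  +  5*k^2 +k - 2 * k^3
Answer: B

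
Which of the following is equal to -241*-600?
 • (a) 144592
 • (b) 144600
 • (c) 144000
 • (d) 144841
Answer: b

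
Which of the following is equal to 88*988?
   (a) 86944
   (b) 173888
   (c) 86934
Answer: a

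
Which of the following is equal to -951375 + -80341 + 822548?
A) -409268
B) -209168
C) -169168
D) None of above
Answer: B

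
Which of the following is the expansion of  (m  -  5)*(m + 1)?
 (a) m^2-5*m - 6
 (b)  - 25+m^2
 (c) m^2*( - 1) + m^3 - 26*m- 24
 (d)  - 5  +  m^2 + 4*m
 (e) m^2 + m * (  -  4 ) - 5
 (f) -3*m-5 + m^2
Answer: e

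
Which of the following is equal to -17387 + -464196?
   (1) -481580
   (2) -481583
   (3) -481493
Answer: 2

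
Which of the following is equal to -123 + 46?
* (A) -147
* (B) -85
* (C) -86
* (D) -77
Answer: D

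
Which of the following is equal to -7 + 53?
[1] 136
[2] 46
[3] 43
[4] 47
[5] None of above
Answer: 2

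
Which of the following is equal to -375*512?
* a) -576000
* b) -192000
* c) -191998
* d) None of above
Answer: b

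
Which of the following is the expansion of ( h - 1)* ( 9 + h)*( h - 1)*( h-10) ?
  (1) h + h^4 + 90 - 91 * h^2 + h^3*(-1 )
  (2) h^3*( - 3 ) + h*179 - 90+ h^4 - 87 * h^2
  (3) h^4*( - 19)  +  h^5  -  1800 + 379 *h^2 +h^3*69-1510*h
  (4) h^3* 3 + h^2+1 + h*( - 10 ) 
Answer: 2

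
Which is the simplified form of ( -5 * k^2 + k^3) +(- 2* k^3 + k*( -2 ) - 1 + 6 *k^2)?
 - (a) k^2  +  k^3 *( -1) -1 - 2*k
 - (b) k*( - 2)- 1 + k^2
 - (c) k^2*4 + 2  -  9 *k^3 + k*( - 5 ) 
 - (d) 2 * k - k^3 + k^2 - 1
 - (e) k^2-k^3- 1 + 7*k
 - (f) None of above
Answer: a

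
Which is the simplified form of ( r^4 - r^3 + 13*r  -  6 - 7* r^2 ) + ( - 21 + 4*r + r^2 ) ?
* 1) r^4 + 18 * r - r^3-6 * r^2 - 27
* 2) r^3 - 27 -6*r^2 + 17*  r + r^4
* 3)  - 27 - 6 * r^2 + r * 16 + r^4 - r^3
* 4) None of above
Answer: 4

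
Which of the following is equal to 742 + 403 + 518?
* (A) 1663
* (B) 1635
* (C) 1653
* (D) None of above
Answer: A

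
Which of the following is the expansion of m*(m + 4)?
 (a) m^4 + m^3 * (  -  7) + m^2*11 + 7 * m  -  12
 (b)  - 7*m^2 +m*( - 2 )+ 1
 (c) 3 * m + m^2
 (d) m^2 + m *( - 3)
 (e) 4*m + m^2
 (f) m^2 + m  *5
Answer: e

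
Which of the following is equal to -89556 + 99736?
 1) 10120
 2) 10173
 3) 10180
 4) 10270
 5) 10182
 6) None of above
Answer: 3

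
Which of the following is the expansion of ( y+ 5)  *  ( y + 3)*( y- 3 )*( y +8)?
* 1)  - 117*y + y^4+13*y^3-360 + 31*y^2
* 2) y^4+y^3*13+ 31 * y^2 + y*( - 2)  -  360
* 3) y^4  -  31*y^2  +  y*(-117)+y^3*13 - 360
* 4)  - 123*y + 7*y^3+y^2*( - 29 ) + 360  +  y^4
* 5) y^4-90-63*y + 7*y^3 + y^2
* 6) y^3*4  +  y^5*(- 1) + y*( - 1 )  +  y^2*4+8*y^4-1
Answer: 1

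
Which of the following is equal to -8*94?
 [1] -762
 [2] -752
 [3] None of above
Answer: 2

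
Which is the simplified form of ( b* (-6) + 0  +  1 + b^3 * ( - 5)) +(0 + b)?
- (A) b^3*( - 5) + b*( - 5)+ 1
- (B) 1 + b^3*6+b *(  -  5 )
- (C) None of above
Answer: A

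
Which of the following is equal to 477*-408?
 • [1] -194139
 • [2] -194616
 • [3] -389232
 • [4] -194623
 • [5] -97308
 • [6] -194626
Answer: 2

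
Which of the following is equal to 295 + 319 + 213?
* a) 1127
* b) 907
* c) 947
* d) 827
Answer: d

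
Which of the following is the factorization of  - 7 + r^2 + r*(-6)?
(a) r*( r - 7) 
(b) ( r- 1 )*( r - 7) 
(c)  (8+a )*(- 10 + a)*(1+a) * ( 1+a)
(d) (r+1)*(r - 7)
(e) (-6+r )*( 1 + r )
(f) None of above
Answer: d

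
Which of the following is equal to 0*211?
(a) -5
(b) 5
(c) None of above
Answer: c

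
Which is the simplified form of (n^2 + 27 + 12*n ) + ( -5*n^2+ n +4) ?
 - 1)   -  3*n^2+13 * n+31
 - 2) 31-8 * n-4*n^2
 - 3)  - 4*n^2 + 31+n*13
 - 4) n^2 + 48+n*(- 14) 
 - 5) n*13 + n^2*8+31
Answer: 3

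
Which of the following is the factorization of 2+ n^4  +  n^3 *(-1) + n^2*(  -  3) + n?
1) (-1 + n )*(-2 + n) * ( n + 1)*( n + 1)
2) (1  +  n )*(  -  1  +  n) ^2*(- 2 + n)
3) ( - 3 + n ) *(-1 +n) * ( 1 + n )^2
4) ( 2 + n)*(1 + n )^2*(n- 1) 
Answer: 1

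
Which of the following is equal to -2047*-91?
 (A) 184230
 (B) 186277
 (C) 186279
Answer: B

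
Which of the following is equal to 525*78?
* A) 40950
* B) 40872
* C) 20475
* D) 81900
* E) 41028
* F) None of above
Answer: A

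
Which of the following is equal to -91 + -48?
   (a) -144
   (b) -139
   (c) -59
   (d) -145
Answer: b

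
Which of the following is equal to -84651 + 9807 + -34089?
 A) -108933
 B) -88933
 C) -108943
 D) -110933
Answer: A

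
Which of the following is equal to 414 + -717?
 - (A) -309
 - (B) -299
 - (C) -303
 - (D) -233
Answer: C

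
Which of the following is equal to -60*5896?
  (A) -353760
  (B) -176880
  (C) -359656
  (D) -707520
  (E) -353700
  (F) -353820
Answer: A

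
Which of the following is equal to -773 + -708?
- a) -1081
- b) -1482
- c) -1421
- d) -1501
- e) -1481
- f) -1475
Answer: e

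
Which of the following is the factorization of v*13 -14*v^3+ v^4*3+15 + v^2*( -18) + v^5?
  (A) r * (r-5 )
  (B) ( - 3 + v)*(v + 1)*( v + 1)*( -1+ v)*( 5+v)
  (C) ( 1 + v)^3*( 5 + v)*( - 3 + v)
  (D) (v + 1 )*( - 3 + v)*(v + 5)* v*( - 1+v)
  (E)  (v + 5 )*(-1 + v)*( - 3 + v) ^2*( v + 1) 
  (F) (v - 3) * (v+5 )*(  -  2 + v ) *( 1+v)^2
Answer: B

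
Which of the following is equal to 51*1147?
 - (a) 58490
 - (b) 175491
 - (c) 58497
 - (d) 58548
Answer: c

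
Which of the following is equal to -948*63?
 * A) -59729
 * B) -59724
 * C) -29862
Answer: B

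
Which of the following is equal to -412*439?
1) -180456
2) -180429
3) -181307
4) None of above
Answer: 4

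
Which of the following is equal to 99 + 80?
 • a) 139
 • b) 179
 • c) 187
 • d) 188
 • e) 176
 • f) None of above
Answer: b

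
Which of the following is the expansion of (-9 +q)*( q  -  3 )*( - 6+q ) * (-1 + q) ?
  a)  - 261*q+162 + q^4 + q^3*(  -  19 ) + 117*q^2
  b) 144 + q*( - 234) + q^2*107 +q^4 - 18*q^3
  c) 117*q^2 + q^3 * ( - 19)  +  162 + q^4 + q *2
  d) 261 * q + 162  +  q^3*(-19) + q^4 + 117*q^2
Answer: a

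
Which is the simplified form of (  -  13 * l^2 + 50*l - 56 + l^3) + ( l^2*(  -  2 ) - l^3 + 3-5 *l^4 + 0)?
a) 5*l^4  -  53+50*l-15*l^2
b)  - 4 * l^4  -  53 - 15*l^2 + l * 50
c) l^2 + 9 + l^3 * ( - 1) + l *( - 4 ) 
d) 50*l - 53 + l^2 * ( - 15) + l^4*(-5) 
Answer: d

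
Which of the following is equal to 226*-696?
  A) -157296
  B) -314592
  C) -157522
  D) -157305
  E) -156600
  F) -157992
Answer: A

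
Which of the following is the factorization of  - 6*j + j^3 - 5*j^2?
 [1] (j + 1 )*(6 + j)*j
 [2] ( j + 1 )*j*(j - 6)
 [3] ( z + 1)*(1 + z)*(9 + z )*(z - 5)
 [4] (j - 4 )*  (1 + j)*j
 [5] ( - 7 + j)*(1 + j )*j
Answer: 2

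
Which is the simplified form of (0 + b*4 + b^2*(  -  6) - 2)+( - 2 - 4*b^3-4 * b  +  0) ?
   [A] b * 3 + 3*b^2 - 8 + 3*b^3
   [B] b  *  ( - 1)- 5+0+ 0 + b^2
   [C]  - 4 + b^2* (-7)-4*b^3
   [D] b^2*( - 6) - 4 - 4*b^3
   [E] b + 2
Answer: D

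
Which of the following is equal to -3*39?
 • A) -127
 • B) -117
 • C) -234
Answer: B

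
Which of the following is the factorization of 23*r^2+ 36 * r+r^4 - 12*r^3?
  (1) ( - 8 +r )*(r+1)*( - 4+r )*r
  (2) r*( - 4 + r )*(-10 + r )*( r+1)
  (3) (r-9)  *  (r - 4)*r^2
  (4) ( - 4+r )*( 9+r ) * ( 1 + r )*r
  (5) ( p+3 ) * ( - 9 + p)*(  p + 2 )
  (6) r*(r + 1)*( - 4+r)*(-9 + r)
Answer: 6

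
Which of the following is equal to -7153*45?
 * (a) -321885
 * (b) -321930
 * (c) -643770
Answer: a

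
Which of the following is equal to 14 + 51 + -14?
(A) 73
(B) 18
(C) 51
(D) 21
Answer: C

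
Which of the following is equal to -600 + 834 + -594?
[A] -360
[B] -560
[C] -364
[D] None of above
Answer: A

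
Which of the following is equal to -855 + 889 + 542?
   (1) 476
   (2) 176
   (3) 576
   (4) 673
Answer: 3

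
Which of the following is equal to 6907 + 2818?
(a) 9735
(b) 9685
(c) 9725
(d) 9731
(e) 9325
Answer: c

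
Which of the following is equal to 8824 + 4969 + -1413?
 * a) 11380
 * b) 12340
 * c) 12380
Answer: c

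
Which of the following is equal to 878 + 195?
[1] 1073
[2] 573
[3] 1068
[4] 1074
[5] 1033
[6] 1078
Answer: 1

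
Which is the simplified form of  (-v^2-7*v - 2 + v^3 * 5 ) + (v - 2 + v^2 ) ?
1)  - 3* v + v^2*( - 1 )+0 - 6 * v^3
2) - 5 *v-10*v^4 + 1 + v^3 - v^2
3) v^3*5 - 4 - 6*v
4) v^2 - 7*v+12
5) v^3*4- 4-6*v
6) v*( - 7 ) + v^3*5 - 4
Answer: 3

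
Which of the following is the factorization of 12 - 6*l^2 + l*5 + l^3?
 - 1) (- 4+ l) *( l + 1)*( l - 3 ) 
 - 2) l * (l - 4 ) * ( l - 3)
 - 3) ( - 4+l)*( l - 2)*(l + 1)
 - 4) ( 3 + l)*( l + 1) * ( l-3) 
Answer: 1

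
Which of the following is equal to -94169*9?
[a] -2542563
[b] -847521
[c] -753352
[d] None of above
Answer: b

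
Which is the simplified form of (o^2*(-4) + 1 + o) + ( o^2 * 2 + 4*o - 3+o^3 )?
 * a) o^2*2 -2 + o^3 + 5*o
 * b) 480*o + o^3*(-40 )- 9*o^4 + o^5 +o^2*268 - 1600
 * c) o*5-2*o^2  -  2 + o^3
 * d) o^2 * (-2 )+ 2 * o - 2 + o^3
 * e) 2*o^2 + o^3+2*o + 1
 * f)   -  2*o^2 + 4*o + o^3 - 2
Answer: c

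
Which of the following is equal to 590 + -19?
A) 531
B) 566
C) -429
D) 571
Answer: D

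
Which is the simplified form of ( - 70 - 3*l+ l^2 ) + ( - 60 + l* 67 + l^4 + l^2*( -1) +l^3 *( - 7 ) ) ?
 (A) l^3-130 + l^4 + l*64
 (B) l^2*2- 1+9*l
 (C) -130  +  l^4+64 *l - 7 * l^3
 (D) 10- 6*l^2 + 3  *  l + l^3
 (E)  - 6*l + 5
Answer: C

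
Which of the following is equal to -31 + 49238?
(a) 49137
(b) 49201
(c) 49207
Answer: c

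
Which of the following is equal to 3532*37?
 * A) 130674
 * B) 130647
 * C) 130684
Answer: C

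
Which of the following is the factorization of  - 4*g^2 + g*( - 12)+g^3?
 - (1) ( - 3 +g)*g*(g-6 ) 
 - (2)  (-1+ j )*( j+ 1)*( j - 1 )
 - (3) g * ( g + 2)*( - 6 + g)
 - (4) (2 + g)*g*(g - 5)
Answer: 3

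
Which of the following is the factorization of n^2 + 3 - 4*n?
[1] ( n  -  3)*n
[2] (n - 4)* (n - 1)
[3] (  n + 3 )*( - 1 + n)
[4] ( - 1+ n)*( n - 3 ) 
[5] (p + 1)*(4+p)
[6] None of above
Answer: 4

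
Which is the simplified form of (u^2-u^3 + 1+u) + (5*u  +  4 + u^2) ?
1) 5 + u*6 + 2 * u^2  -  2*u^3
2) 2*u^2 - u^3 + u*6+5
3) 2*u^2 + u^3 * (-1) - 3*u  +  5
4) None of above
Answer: 2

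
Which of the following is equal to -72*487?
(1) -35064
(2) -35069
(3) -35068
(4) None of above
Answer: 1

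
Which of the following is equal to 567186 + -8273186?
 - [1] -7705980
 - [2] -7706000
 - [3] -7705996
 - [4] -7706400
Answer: 2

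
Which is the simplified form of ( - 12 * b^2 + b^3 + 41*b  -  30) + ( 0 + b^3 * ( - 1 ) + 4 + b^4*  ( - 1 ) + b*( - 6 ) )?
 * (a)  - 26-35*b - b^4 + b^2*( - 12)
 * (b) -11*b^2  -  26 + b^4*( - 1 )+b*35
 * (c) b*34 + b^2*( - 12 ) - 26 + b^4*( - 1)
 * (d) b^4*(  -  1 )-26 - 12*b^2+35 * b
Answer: d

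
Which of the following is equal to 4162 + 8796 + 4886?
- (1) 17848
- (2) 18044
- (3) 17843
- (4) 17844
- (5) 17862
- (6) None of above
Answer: 4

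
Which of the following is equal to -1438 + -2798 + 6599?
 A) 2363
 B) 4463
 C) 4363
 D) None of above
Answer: A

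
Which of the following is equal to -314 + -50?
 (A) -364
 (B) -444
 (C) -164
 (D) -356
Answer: A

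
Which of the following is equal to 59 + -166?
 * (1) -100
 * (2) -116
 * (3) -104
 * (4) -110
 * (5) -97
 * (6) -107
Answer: 6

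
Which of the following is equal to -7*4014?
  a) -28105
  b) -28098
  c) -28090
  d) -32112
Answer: b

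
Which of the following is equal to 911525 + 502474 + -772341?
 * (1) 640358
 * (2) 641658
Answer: 2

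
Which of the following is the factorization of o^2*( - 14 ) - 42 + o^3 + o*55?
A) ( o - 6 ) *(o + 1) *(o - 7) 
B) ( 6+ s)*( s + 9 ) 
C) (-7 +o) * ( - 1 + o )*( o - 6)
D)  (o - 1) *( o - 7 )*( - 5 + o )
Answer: C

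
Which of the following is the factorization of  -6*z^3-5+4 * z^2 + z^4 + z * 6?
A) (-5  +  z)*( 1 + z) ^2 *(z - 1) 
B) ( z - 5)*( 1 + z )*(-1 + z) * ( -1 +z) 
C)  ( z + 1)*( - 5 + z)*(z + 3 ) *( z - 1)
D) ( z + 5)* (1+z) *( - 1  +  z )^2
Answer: B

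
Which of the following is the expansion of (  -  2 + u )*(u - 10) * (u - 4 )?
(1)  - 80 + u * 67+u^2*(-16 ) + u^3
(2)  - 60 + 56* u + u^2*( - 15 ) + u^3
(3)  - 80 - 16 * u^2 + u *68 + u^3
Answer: 3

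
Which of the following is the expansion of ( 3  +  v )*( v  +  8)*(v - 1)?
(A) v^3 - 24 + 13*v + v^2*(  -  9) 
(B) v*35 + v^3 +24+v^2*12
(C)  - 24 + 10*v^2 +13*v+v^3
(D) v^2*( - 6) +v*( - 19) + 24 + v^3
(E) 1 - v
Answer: C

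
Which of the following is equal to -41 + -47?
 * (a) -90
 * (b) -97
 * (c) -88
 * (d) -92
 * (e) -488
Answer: c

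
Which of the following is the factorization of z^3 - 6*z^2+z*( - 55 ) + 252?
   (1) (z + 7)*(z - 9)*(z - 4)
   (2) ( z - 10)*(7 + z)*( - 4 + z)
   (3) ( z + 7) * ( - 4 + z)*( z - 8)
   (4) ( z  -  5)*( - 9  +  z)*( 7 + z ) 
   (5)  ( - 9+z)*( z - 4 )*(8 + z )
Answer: 1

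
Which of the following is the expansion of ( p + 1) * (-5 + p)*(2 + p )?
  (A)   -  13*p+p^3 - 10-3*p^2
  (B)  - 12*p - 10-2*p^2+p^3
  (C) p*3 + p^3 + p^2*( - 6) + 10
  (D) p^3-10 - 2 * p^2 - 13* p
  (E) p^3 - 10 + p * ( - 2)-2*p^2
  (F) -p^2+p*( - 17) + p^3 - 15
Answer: D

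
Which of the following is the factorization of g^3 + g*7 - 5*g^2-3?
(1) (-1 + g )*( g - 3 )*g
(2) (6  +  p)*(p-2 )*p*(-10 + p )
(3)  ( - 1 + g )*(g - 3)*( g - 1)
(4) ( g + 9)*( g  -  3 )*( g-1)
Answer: 3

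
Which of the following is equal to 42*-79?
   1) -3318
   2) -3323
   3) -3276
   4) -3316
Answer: 1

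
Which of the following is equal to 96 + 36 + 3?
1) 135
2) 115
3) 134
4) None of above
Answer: 1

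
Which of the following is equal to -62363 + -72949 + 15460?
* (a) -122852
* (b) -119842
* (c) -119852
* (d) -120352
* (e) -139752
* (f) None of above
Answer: c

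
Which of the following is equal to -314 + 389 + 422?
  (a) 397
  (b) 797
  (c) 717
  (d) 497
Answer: d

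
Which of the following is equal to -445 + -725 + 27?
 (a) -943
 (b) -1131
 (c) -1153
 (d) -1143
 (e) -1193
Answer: d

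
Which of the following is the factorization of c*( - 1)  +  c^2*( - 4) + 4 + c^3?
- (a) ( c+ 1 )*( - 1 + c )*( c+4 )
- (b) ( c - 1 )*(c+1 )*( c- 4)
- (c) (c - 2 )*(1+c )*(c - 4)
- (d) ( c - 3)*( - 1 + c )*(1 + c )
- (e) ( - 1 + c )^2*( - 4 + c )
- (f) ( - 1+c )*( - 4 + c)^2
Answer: b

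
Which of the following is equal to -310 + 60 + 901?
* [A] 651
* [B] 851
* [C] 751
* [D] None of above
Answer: A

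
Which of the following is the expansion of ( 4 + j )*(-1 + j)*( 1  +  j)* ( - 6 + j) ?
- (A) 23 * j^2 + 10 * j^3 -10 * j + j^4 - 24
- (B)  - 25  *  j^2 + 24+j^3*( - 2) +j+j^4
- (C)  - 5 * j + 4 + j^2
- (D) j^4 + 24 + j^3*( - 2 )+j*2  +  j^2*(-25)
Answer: D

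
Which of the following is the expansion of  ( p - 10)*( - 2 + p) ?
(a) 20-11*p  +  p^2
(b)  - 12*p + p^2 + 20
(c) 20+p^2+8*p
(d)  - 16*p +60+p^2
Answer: b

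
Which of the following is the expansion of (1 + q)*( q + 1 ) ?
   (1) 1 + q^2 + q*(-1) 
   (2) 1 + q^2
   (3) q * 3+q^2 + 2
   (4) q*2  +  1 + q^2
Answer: 4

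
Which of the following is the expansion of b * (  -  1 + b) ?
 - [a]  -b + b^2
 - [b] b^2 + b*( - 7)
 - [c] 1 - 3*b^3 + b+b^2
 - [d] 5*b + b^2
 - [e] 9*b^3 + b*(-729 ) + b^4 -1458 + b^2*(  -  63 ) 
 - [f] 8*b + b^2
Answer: a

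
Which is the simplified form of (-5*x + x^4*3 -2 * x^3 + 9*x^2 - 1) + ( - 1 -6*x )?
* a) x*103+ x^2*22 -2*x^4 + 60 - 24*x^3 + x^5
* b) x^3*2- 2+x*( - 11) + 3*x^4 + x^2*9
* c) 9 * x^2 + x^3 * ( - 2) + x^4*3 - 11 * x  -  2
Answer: c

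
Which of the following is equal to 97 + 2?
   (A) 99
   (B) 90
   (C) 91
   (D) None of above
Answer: A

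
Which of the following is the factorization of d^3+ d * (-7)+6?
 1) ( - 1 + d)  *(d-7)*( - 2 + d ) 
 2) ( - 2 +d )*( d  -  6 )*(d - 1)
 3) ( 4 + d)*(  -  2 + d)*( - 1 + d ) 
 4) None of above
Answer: 4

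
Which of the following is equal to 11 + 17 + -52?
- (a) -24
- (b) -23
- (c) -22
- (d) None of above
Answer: a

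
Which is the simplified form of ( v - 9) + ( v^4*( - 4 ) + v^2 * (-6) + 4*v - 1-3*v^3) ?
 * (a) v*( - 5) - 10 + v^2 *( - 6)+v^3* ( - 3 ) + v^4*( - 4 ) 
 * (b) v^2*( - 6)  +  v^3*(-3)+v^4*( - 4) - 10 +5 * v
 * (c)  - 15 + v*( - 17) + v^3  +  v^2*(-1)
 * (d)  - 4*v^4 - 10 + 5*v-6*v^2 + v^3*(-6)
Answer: b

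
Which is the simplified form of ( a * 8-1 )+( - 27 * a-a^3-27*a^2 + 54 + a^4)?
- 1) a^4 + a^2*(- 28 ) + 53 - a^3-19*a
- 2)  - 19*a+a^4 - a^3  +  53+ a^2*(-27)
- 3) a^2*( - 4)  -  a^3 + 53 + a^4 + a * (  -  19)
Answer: 2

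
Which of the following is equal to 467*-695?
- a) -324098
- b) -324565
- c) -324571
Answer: b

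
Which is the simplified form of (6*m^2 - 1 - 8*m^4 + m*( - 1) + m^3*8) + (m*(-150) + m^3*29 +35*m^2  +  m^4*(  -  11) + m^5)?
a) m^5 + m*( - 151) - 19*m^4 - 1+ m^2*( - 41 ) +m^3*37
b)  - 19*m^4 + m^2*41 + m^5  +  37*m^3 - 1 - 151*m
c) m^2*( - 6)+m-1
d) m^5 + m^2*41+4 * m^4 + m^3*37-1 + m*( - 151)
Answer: b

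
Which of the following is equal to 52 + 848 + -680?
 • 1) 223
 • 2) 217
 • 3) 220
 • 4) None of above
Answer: 3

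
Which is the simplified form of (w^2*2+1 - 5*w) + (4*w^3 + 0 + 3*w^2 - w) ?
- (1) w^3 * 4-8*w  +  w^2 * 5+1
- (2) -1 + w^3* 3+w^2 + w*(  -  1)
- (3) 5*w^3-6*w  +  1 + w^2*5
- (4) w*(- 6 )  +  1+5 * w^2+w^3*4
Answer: 4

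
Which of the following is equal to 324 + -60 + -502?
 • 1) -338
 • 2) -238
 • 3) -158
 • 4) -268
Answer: 2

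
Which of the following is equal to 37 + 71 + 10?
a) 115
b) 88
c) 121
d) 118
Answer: d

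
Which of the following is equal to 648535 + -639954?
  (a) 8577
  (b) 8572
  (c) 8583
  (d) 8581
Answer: d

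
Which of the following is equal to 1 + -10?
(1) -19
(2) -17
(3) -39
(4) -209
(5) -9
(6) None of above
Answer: 5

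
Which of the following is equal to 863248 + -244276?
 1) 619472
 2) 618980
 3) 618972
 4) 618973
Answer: 3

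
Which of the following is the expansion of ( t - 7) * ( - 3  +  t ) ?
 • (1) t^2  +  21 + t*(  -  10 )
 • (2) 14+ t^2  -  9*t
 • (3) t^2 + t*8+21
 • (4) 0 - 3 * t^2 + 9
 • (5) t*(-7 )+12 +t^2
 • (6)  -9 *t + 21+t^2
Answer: 1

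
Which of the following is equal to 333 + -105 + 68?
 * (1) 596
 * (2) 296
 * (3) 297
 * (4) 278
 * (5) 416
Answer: 2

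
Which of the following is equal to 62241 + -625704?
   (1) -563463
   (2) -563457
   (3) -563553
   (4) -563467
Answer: 1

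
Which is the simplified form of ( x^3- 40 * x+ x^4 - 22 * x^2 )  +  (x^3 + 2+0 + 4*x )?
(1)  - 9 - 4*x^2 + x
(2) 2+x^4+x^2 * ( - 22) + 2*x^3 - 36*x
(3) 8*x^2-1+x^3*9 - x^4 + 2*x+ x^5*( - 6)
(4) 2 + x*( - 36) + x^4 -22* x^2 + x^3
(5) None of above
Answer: 2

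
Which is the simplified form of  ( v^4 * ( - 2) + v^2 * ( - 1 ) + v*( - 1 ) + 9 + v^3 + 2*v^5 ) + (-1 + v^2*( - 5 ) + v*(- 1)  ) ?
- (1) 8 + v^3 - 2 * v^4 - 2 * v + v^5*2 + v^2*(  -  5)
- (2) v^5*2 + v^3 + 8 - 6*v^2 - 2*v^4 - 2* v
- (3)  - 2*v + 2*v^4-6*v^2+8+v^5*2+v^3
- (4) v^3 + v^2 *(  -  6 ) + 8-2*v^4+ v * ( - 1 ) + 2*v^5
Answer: 2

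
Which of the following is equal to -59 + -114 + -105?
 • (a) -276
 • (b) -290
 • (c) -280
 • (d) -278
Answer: d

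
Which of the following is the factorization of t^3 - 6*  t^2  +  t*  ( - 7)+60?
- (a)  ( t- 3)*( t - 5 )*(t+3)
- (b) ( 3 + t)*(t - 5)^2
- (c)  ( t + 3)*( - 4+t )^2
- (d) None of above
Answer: d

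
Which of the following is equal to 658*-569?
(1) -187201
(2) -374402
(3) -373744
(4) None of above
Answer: 2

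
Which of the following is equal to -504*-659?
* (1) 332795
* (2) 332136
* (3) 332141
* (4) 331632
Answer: 2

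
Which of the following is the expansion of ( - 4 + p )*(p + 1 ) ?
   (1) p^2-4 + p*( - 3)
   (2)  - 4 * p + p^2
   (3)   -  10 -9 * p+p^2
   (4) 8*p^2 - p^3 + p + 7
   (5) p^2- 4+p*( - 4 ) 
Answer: 1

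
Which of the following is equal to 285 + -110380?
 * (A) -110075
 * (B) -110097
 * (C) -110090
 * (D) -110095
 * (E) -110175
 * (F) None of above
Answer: D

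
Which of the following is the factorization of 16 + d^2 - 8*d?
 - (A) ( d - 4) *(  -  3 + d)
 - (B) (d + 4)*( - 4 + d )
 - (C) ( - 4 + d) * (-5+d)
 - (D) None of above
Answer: D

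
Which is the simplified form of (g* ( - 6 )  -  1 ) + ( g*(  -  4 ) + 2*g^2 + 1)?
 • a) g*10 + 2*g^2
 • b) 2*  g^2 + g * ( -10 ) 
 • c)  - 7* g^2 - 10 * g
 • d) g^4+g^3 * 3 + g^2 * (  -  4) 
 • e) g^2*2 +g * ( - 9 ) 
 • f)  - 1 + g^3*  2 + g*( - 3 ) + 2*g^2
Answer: b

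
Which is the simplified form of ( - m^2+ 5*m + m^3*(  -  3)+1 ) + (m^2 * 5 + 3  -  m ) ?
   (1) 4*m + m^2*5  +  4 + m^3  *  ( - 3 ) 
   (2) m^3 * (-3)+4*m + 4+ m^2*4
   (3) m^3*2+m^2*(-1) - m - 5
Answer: 2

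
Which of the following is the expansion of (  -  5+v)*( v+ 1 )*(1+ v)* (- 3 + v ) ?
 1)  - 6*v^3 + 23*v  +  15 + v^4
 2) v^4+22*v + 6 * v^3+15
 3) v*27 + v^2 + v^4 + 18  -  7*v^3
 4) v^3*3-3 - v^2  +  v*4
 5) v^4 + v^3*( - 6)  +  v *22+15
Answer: 5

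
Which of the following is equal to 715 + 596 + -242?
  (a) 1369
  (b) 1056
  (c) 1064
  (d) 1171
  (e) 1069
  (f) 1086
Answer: e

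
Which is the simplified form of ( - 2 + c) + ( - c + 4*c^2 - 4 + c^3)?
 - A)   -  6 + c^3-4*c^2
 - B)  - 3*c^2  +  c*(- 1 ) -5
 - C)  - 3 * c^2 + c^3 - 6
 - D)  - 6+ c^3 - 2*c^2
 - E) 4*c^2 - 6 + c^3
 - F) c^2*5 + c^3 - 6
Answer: E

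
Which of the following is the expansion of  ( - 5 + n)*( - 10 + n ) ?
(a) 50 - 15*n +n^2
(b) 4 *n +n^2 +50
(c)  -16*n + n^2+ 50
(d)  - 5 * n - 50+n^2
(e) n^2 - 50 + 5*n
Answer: a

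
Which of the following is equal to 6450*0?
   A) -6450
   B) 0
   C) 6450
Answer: B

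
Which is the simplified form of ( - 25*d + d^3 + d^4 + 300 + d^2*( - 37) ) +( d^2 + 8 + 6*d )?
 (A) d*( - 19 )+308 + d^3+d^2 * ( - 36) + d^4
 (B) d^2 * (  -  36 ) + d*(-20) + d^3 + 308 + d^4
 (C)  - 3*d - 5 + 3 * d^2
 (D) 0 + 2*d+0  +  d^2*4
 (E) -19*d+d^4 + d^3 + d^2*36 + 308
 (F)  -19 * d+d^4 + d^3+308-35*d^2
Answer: A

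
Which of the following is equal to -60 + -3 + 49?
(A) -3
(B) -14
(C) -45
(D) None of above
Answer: B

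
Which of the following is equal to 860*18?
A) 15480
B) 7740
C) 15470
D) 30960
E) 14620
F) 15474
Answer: A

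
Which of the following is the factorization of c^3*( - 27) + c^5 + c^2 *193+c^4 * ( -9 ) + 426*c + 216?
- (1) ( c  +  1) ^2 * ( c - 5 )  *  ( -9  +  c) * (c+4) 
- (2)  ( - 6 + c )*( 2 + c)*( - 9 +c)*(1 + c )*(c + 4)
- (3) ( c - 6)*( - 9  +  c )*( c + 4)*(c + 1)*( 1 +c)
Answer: 3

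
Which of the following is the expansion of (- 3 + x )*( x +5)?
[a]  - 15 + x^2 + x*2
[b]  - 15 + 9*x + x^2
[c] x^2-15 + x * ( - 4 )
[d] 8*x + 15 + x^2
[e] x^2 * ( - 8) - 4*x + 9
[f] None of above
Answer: a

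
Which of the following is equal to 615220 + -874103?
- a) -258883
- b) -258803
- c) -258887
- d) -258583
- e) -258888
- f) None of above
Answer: a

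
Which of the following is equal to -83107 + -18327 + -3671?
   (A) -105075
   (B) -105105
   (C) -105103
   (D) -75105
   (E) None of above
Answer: B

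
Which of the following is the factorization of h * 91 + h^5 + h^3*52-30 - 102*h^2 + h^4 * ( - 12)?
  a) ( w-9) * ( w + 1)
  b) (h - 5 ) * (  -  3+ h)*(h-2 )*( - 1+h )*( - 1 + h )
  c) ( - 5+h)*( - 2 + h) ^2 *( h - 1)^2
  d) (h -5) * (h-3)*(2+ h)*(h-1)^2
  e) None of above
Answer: b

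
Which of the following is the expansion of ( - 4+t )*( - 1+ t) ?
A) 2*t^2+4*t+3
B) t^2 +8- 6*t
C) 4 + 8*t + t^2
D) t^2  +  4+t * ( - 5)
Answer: D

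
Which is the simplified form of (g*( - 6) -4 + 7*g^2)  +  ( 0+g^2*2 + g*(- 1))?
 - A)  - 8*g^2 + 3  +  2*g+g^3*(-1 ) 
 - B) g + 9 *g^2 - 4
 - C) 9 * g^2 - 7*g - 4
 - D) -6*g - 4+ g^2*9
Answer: C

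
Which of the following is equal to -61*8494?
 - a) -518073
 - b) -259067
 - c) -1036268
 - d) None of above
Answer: d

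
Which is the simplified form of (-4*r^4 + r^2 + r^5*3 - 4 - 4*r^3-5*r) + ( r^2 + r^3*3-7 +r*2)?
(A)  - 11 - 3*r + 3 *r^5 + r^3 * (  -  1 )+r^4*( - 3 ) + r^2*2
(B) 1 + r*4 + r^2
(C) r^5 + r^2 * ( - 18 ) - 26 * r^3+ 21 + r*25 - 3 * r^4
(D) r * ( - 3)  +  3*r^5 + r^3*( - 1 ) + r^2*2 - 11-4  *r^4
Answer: D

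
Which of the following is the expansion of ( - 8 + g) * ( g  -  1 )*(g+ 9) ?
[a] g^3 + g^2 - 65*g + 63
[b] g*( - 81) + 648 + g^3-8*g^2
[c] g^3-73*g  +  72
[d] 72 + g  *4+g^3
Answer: c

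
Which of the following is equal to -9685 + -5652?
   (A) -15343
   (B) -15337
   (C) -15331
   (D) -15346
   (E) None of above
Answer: B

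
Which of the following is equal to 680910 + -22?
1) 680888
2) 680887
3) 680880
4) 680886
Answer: 1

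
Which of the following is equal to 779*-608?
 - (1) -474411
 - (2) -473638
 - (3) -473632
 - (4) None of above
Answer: 3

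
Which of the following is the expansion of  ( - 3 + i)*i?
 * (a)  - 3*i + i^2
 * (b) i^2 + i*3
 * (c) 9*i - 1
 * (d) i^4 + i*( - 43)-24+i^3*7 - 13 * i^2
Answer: a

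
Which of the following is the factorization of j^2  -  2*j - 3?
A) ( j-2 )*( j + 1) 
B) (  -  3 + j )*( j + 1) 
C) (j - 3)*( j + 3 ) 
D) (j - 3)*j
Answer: B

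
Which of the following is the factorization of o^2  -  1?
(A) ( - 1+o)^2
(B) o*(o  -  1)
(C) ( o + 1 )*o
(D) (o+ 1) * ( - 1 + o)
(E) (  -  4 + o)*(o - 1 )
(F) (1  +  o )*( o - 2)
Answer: D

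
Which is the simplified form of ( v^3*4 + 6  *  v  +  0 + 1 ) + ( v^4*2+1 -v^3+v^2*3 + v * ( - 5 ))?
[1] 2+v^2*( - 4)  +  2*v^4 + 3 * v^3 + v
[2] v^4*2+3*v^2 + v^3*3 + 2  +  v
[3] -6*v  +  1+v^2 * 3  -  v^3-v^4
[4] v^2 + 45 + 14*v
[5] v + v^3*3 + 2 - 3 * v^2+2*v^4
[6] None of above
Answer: 2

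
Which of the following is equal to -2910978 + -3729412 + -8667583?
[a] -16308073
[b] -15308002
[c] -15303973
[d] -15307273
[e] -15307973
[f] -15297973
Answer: e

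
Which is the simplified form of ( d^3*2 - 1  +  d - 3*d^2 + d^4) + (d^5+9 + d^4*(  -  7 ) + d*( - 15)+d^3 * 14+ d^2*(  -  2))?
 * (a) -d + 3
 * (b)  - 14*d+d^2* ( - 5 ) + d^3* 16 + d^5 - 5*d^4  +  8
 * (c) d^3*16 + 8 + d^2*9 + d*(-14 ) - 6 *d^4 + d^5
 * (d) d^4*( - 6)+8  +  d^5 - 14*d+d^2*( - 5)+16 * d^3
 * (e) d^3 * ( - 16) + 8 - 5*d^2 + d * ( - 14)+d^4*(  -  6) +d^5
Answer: d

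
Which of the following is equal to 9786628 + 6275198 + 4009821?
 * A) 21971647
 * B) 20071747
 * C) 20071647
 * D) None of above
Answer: C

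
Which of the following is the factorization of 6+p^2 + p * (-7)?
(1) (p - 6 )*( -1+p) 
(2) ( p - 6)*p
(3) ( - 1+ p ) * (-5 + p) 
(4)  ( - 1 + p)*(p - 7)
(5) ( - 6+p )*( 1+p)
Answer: 1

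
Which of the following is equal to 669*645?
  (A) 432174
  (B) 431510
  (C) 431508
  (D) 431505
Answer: D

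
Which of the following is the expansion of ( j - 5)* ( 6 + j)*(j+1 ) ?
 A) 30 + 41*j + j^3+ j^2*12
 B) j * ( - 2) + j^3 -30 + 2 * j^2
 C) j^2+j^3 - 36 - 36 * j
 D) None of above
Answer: D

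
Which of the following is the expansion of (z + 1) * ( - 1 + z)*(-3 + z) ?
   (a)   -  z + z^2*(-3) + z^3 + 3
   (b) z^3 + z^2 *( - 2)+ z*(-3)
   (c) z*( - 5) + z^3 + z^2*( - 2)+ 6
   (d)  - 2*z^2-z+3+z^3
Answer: a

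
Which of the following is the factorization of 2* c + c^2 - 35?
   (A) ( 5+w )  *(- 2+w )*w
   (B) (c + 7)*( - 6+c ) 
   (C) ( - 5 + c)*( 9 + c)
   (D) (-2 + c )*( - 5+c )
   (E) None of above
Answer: E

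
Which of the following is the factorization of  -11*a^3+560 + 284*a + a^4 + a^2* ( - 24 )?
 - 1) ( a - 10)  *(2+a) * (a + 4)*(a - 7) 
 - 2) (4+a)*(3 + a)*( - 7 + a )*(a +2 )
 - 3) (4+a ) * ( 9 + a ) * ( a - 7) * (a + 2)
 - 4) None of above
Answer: 1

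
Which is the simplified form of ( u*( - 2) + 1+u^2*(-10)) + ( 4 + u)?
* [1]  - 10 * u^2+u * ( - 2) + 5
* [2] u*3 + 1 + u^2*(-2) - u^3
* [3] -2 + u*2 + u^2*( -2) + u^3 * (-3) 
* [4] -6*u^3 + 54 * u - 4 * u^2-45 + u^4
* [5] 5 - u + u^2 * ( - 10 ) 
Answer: 5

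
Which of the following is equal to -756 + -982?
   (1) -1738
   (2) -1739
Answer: 1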